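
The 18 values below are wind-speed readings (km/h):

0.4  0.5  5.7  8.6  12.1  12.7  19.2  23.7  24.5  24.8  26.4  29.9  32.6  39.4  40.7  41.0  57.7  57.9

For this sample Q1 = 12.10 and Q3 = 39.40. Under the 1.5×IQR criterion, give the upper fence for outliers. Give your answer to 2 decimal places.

80.35

IQR = Q3 − Q1 = 39.40 − 12.10 = 27.30.
Lower fence = Q1 − 1.5·IQR = 12.10 − 40.95 = -28.85.
Upper fence = Q3 + 1.5·IQR = 39.40 + 40.95 = 80.35.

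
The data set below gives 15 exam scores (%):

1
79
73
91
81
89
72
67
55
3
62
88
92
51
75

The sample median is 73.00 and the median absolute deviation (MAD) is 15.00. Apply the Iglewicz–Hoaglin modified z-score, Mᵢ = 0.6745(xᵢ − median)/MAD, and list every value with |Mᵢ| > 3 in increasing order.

|Mᵢ| > 3 ⇔ |xᵢ − 73.00| > 3·15.00/0.6745 = 66.72.
So outliers lie outside [6.28, 139.72].
1: M = -3.24 → outlier.
3: M = -3.15 → outlier.

1, 3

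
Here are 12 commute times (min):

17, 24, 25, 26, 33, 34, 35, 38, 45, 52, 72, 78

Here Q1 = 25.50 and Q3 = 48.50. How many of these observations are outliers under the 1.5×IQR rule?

0

IQR = 23.00; fences at 25.50 − 34.50 = -9.00 and 48.50 + 34.50 = 83.00.
Every value lies within the cutoffs.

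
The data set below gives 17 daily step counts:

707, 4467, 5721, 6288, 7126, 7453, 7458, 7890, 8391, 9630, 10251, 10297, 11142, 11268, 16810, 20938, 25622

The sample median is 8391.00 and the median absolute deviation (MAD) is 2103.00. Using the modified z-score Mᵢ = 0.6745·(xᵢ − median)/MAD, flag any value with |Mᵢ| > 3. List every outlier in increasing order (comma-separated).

|Mᵢ| > 3 ⇔ |xᵢ − 8391.00| > 3·2103.00/0.6745 = 9353.60.
So outliers lie outside [-962.60, 17744.60].
20938: M = 4.02 → outlier.
25622: M = 5.53 → outlier.

20938, 25622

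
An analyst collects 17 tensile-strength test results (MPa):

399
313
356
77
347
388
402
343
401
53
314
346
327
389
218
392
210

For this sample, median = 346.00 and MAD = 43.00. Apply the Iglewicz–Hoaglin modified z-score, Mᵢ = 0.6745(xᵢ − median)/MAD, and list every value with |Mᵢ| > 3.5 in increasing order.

|Mᵢ| > 3.5 ⇔ |xᵢ − 346.00| > 3.5·43.00/0.6745 = 223.13.
So outliers lie outside [122.87, 569.13].
53: M = -4.60 → outlier.
77: M = -4.22 → outlier.

53, 77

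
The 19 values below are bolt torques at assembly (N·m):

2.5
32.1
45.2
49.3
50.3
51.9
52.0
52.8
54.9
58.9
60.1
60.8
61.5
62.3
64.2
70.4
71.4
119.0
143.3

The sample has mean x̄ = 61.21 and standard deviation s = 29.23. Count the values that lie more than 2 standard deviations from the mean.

Cutoffs: x̄ ± 2s = [2.75, 119.67].
Outside the cutoffs: 2.5, 143.3.

2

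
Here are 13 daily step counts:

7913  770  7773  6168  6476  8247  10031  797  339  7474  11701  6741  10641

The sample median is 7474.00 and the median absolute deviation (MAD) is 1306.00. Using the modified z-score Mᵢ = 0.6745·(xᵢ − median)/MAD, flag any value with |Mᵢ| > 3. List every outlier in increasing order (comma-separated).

339, 770, 797

|Mᵢ| > 3 ⇔ |xᵢ − 7474.00| > 3·1306.00/0.6745 = 5808.75.
So outliers lie outside [1665.25, 13282.75].
339: M = -3.68 → outlier.
770: M = -3.46 → outlier.
797: M = -3.45 → outlier.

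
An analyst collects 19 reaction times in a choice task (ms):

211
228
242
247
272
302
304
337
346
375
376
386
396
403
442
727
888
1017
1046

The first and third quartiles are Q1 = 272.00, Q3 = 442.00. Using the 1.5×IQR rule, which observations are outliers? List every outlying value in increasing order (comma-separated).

727, 888, 1017, 1046

IQR = Q3 − Q1 = 442.00 − 272.00 = 170.00.
Lower fence = Q1 − 1.5·IQR = 272.00 − 255.00 = 17.00.
Upper fence = Q3 + 1.5·IQR = 442.00 + 255.00 = 697.00.
727 > 697.00 → outlier.
888 > 697.00 → outlier.
1017 > 697.00 → outlier.
1046 > 697.00 → outlier.
All remaining values lie within [17.00, 697.00].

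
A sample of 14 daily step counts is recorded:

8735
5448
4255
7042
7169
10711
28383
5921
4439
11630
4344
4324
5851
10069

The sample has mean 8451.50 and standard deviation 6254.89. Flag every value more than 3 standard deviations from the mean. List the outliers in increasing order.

28383

Cutoffs at x̄ ± 3s: 8451.50 ± 3·6254.89 = [-10313.17, 27216.17].
28383: z = 3.19, |z| > 3 → outlier.
Every other value lies within [-10313.17, 27216.17].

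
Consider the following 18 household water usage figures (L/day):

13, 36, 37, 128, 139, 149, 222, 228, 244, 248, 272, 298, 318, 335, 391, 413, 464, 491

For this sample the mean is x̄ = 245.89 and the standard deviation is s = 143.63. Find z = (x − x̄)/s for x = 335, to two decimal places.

z = (335 − 245.89) / 143.63 = 0.62.

0.62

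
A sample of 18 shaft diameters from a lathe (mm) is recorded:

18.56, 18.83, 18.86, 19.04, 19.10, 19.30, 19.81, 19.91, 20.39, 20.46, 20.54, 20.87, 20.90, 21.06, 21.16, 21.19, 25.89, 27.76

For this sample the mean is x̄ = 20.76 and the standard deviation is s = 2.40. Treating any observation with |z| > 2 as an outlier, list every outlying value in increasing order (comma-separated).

Cutoffs at x̄ ± 2s: 20.76 ± 2·2.40 = [15.96, 25.56].
25.89: z = 2.14, |z| > 2 → outlier.
27.76: z = 2.92, |z| > 2 → outlier.
Every other value lies within [15.96, 25.56].

25.89, 27.76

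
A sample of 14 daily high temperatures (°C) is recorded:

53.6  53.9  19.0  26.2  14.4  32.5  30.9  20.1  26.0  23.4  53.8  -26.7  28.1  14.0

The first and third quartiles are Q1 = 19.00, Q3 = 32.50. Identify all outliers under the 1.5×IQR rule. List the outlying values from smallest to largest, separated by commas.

IQR = Q3 − Q1 = 32.50 − 19.00 = 13.50.
Lower fence = Q1 − 1.5·IQR = 19.00 − 20.25 = -1.25.
Upper fence = Q3 + 1.5·IQR = 32.50 + 20.25 = 52.75.
-26.7 < -1.25 → outlier.
53.6 > 52.75 → outlier.
53.8 > 52.75 → outlier.
53.9 > 52.75 → outlier.
All remaining values lie within [-1.25, 52.75].

-26.7, 53.6, 53.8, 53.9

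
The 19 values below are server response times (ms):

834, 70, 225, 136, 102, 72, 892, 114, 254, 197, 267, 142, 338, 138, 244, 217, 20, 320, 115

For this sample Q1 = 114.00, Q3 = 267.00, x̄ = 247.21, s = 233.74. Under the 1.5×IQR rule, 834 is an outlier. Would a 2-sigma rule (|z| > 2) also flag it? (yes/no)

z = (834 − 247.21) / 233.74 = 2.51.
|z| = 2.51 > 2.

yes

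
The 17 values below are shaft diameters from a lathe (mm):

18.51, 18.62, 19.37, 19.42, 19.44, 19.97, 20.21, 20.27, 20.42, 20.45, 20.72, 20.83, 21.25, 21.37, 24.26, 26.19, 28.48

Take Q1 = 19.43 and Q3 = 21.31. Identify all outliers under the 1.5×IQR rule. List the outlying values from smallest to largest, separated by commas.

IQR = Q3 − Q1 = 21.31 − 19.43 = 1.88.
Lower fence = Q1 − 1.5·IQR = 19.43 − 2.82 = 16.61.
Upper fence = Q3 + 1.5·IQR = 21.31 + 2.82 = 24.13.
24.26 > 24.13 → outlier.
26.19 > 24.13 → outlier.
28.48 > 24.13 → outlier.
All remaining values lie within [16.61, 24.13].

24.26, 26.19, 28.48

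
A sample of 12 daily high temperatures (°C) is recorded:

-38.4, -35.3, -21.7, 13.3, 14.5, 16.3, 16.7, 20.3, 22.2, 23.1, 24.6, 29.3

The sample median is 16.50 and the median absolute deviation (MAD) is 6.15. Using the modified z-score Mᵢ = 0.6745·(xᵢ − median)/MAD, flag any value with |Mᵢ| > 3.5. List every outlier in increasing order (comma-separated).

-38.4, -35.3, -21.7

|Mᵢ| > 3.5 ⇔ |xᵢ − 16.50| > 3.5·6.15/0.6745 = 31.91.
So outliers lie outside [-15.41, 48.41].
-38.4: M = -6.02 → outlier.
-35.3: M = -5.68 → outlier.
-21.7: M = -4.19 → outlier.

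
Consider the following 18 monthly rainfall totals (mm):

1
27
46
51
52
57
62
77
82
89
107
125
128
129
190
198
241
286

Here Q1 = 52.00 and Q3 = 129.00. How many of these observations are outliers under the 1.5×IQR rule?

IQR = 77.00; fences at 52.00 − 115.50 = -63.50 and 129.00 + 115.50 = 244.50.
Outside the cutoffs: 286.

1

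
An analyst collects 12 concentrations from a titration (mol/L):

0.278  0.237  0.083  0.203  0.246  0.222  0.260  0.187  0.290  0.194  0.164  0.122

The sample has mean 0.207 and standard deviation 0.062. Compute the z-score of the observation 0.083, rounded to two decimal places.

z = (0.083 − 0.207) / 0.062 = -2.00.

-2.00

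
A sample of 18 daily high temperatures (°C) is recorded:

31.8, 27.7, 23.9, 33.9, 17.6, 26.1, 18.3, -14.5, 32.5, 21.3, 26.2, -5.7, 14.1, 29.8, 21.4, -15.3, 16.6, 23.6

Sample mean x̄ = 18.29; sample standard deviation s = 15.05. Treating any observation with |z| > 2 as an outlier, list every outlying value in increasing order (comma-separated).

Cutoffs at x̄ ± 2s: 18.29 ± 2·15.05 = [-11.81, 48.39].
-15.3: z = -2.23, |z| > 2 → outlier.
-14.5: z = -2.18, |z| > 2 → outlier.
Every other value lies within [-11.81, 48.39].

-15.3, -14.5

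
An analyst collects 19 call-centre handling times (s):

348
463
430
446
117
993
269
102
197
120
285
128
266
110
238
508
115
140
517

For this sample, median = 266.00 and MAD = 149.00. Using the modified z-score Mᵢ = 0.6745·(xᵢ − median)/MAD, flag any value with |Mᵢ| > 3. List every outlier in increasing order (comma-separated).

|Mᵢ| > 3 ⇔ |xᵢ − 266.00| > 3·149.00/0.6745 = 662.71.
So outliers lie outside [-396.71, 928.71].
993: M = 3.29 → outlier.

993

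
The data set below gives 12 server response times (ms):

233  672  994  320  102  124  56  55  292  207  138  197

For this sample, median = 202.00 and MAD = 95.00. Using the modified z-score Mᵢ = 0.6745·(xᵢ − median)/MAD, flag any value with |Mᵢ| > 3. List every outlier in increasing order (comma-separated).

|Mᵢ| > 3 ⇔ |xᵢ − 202.00| > 3·95.00/0.6745 = 422.54.
So outliers lie outside [-220.54, 624.54].
672: M = 3.34 → outlier.
994: M = 5.62 → outlier.

672, 994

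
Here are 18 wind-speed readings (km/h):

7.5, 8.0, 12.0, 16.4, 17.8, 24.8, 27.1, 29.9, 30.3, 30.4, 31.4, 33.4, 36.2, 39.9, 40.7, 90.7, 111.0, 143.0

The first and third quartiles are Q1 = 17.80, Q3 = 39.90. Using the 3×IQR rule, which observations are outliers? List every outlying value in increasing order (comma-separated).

IQR = Q3 − Q1 = 39.90 − 17.80 = 22.10.
Lower fence = Q1 − 3·IQR = 17.80 − 66.30 = -48.50.
Upper fence = Q3 + 3·IQR = 39.90 + 66.30 = 106.20.
111.0 > 106.20 → outlier.
143.0 > 106.20 → outlier.
All remaining values lie within [-48.50, 106.20].

111.0, 143.0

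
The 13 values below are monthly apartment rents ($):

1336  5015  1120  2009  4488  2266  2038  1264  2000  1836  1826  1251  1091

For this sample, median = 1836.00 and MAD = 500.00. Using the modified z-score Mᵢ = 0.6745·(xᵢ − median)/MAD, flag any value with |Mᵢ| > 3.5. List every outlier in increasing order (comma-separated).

4488, 5015

|Mᵢ| > 3.5 ⇔ |xᵢ − 1836.00| > 3.5·500.00/0.6745 = 2594.51.
So outliers lie outside [-758.51, 4430.51].
4488: M = 3.58 → outlier.
5015: M = 4.29 → outlier.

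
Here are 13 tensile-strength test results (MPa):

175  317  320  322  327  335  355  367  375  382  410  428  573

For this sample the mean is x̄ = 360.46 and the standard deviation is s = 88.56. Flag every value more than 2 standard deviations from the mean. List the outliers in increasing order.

Cutoffs at x̄ ± 2s: 360.46 ± 2·88.56 = [183.34, 537.58].
175: z = -2.09, |z| > 2 → outlier.
573: z = 2.40, |z| > 2 → outlier.
Every other value lies within [183.34, 537.58].

175, 573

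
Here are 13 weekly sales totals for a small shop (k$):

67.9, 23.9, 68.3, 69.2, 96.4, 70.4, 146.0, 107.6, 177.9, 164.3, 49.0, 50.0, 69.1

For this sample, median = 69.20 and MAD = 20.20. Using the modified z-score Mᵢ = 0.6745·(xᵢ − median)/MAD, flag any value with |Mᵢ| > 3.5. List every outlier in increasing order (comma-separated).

177.9

|Mᵢ| > 3.5 ⇔ |xᵢ − 69.20| > 3.5·20.20/0.6745 = 104.82.
So outliers lie outside [-35.62, 174.02].
177.9: M = 3.63 → outlier.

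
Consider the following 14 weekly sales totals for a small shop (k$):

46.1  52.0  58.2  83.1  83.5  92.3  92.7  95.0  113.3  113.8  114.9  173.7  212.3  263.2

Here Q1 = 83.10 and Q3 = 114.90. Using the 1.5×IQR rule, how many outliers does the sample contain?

3

IQR = 31.80; fences at 83.10 − 47.70 = 35.40 and 114.90 + 47.70 = 162.60.
Outside the cutoffs: 173.7, 212.3, 263.2.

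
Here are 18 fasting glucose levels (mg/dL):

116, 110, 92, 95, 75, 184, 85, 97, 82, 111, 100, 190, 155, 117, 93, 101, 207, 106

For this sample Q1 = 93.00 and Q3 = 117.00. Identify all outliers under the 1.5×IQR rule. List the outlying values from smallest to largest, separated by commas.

155, 184, 190, 207

IQR = Q3 − Q1 = 117.00 − 93.00 = 24.00.
Lower fence = Q1 − 1.5·IQR = 93.00 − 36.00 = 57.00.
Upper fence = Q3 + 1.5·IQR = 117.00 + 36.00 = 153.00.
155 > 153.00 → outlier.
184 > 153.00 → outlier.
190 > 153.00 → outlier.
207 > 153.00 → outlier.
All remaining values lie within [57.00, 153.00].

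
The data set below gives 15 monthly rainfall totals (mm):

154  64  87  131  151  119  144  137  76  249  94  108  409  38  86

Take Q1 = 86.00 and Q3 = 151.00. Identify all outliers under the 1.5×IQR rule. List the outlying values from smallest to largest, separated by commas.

IQR = Q3 − Q1 = 151.00 − 86.00 = 65.00.
Lower fence = Q1 − 1.5·IQR = 86.00 − 97.50 = -11.50.
Upper fence = Q3 + 1.5·IQR = 151.00 + 97.50 = 248.50.
249 > 248.50 → outlier.
409 > 248.50 → outlier.
All remaining values lie within [-11.50, 248.50].

249, 409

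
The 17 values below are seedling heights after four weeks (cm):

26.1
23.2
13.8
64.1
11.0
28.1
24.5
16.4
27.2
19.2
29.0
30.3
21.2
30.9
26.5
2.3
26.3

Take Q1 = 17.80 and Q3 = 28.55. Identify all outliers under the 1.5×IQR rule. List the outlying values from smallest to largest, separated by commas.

64.1

IQR = Q3 − Q1 = 28.55 − 17.80 = 10.75.
Lower fence = Q1 − 1.5·IQR = 17.80 − 16.125 = 1.675.
Upper fence = Q3 + 1.5·IQR = 28.55 + 16.125 = 44.675.
64.1 > 44.675 → outlier.
All remaining values lie within [1.675, 44.675].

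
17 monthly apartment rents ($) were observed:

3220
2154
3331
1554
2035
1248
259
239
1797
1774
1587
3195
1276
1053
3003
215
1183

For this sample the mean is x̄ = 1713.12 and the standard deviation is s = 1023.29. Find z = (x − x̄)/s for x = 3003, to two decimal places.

1.26

z = (3003 − 1713.12) / 1023.29 = 1.26.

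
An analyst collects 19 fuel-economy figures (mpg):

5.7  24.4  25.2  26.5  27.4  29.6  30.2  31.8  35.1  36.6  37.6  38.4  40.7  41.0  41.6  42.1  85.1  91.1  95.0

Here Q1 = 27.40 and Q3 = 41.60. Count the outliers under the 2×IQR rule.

IQR = 14.20; fences at 27.40 − 28.40 = -1.00 and 41.60 + 28.40 = 70.00.
Outside the cutoffs: 85.1, 91.1, 95.0.

3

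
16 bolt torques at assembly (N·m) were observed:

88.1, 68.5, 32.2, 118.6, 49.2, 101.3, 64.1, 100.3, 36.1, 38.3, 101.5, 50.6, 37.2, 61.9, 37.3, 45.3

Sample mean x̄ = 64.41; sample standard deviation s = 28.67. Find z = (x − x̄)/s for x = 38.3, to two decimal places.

-0.91

z = (38.3 − 64.41) / 28.67 = -0.91.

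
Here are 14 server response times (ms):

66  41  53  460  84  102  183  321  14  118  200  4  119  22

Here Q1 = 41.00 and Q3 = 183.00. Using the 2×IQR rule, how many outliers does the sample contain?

0

IQR = 142.00; fences at 41.00 − 284.00 = -243.00 and 183.00 + 284.00 = 467.00.
Every value lies within the cutoffs.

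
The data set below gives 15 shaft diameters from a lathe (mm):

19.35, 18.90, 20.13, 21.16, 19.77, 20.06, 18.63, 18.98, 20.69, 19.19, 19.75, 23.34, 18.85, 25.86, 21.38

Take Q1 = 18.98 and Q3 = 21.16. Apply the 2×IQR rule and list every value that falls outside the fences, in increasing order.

IQR = Q3 − Q1 = 21.16 − 18.98 = 2.18.
Lower fence = Q1 − 2·IQR = 18.98 − 4.36 = 14.62.
Upper fence = Q3 + 2·IQR = 21.16 + 4.36 = 25.52.
25.86 > 25.52 → outlier.
All remaining values lie within [14.62, 25.52].

25.86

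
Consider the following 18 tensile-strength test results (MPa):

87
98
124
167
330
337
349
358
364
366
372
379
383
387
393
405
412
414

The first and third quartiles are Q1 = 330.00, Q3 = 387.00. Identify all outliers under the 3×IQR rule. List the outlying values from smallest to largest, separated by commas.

IQR = Q3 − Q1 = 387.00 − 330.00 = 57.00.
Lower fence = Q1 − 3·IQR = 330.00 − 171.00 = 159.00.
Upper fence = Q3 + 3·IQR = 387.00 + 171.00 = 558.00.
87 < 159.00 → outlier.
98 < 159.00 → outlier.
124 < 159.00 → outlier.
All remaining values lie within [159.00, 558.00].

87, 98, 124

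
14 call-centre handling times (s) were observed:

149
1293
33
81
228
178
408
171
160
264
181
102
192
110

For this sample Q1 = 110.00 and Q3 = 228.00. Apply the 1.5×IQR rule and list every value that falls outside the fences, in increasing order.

408, 1293

IQR = Q3 − Q1 = 228.00 − 110.00 = 118.00.
Lower fence = Q1 − 1.5·IQR = 110.00 − 177.00 = -67.00.
Upper fence = Q3 + 1.5·IQR = 228.00 + 177.00 = 405.00.
408 > 405.00 → outlier.
1293 > 405.00 → outlier.
All remaining values lie within [-67.00, 405.00].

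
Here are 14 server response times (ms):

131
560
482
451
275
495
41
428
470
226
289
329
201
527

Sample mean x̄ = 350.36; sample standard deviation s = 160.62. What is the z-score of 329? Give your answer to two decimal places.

-0.13

z = (329 − 350.36) / 160.62 = -0.13.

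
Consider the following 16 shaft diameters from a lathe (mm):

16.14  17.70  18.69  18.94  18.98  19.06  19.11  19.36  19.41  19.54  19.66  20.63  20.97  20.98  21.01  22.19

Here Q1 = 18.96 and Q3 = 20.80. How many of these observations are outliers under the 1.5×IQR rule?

IQR = 1.84; fences at 18.96 − 2.76 = 16.20 and 20.80 + 2.76 = 23.56.
Outside the cutoffs: 16.14.

1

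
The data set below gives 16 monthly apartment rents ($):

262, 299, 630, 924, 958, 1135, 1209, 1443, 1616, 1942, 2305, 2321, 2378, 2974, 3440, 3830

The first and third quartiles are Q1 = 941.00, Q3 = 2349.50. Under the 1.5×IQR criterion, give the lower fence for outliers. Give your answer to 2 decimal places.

IQR = Q3 − Q1 = 2349.50 − 941.00 = 1408.50.
Lower fence = Q1 − 1.5·IQR = 941.00 − 2112.75 = -1171.75.
Upper fence = Q3 + 1.5·IQR = 2349.50 + 2112.75 = 4462.25.

-1171.75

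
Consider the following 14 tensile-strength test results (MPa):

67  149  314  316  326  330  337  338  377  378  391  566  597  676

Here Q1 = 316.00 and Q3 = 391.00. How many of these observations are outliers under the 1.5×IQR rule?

5

IQR = 75.00; fences at 316.00 − 112.50 = 203.50 and 391.00 + 112.50 = 503.50.
Outside the cutoffs: 67, 149, 566, 597, 676.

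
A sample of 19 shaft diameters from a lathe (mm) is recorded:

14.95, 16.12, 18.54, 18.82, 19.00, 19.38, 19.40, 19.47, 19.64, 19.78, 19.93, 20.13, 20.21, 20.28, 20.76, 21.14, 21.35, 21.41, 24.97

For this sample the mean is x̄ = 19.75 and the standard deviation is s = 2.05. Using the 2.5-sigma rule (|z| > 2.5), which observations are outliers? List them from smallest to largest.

Cutoffs at x̄ ± 2.5s: 19.75 ± 2.5·2.05 = [14.625, 24.875].
24.97: z = 2.55, |z| > 2.5 → outlier.
Every other value lies within [14.625, 24.875].

24.97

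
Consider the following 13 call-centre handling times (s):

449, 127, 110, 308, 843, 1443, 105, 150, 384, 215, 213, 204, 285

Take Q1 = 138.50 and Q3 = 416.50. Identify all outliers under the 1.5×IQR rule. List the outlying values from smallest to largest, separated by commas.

843, 1443

IQR = Q3 − Q1 = 416.50 − 138.50 = 278.00.
Lower fence = Q1 − 1.5·IQR = 138.50 − 417.00 = -278.50.
Upper fence = Q3 + 1.5·IQR = 416.50 + 417.00 = 833.50.
843 > 833.50 → outlier.
1443 > 833.50 → outlier.
All remaining values lie within [-278.50, 833.50].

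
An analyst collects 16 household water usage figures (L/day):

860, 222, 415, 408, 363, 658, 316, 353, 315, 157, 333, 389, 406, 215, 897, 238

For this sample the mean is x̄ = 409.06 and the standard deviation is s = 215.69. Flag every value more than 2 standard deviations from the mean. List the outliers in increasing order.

860, 897

Cutoffs at x̄ ± 2s: 409.06 ± 2·215.69 = [-22.32, 840.44].
860: z = 2.09, |z| > 2 → outlier.
897: z = 2.26, |z| > 2 → outlier.
Every other value lies within [-22.32, 840.44].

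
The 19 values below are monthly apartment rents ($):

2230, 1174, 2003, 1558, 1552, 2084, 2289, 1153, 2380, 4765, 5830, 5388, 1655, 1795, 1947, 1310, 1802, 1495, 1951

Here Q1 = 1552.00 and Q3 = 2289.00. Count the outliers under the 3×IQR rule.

3

IQR = 737.00; fences at 1552.00 − 2211.00 = -659.00 and 2289.00 + 2211.00 = 4500.00.
Outside the cutoffs: 4765, 5388, 5830.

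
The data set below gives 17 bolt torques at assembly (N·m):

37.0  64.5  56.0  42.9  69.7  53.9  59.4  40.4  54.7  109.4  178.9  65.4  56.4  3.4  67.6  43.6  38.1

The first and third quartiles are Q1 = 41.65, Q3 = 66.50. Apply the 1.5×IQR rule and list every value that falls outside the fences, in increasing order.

IQR = Q3 − Q1 = 66.50 − 41.65 = 24.85.
Lower fence = Q1 − 1.5·IQR = 41.65 − 37.275 = 4.375.
Upper fence = Q3 + 1.5·IQR = 66.50 + 37.275 = 103.775.
3.4 < 4.375 → outlier.
109.4 > 103.775 → outlier.
178.9 > 103.775 → outlier.
All remaining values lie within [4.375, 103.775].

3.4, 109.4, 178.9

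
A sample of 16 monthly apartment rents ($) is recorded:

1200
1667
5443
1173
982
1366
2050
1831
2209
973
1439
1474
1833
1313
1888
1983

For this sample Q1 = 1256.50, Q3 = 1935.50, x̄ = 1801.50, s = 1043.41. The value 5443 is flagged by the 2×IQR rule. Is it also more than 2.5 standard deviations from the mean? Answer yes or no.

yes

z = (5443 − 1801.50) / 1043.41 = 3.49.
|z| = 3.49 > 2.5.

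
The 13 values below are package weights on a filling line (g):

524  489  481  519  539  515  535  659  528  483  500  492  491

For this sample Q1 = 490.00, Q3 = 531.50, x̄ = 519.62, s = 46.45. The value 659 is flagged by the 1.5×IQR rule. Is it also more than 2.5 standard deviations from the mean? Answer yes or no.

yes

z = (659 − 519.62) / 46.45 = 3.00.
|z| = 3.00 > 2.5.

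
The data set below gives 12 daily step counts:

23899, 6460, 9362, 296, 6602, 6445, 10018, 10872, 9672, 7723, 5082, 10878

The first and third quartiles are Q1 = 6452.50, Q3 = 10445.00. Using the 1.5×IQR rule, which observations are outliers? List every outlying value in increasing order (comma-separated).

296, 23899

IQR = Q3 − Q1 = 10445.00 − 6452.50 = 3992.50.
Lower fence = Q1 − 1.5·IQR = 6452.50 − 5988.75 = 463.75.
Upper fence = Q3 + 1.5·IQR = 10445.00 + 5988.75 = 16433.75.
296 < 463.75 → outlier.
23899 > 16433.75 → outlier.
All remaining values lie within [463.75, 16433.75].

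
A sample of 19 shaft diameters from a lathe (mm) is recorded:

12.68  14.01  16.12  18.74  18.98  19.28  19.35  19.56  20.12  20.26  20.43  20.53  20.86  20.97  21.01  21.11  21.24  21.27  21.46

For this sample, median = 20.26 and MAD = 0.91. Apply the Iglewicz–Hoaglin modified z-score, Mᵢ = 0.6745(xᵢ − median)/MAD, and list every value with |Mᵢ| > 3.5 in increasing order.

|Mᵢ| > 3.5 ⇔ |xᵢ − 20.26| > 3.5·0.91/0.6745 = 4.72.
So outliers lie outside [15.54, 24.98].
12.68: M = -5.62 → outlier.
14.01: M = -4.63 → outlier.

12.68, 14.01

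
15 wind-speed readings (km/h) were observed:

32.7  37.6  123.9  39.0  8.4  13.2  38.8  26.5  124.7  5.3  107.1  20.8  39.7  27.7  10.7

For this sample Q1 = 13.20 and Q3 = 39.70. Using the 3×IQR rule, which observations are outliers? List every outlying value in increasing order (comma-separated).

123.9, 124.7

IQR = Q3 − Q1 = 39.70 − 13.20 = 26.50.
Lower fence = Q1 − 3·IQR = 13.20 − 79.50 = -66.30.
Upper fence = Q3 + 3·IQR = 39.70 + 79.50 = 119.20.
123.9 > 119.20 → outlier.
124.7 > 119.20 → outlier.
All remaining values lie within [-66.30, 119.20].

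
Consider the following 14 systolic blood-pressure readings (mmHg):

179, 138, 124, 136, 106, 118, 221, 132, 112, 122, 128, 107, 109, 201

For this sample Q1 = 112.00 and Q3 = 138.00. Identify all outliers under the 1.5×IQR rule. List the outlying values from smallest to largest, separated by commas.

179, 201, 221

IQR = Q3 − Q1 = 138.00 − 112.00 = 26.00.
Lower fence = Q1 − 1.5·IQR = 112.00 − 39.00 = 73.00.
Upper fence = Q3 + 1.5·IQR = 138.00 + 39.00 = 177.00.
179 > 177.00 → outlier.
201 > 177.00 → outlier.
221 > 177.00 → outlier.
All remaining values lie within [73.00, 177.00].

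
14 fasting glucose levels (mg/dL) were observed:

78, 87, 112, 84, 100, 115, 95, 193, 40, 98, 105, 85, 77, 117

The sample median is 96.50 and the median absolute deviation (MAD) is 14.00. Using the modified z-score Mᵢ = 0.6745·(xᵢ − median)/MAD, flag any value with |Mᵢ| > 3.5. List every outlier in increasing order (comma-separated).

|Mᵢ| > 3.5 ⇔ |xᵢ − 96.50| > 3.5·14.00/0.6745 = 72.65.
So outliers lie outside [23.85, 169.15].
193: M = 4.65 → outlier.

193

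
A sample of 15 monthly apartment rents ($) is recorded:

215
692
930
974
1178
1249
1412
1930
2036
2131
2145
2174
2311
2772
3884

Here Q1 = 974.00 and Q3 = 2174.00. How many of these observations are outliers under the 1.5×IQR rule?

IQR = 1200.00; fences at 974.00 − 1800.00 = -826.00 and 2174.00 + 1800.00 = 3974.00.
Every value lies within the cutoffs.

0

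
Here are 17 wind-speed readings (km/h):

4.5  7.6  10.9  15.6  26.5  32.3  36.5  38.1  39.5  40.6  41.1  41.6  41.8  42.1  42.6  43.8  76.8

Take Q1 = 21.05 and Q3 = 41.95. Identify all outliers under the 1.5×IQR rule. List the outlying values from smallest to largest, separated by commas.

IQR = Q3 − Q1 = 41.95 − 21.05 = 20.90.
Lower fence = Q1 − 1.5·IQR = 21.05 − 31.35 = -10.30.
Upper fence = Q3 + 1.5·IQR = 41.95 + 31.35 = 73.30.
76.8 > 73.30 → outlier.
All remaining values lie within [-10.30, 73.30].

76.8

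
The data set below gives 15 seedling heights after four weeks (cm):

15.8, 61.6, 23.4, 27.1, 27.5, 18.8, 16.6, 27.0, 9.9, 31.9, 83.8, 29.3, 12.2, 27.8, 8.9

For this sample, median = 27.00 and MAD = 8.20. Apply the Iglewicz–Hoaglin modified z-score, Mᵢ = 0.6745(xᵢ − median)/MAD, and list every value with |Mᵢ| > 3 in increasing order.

83.8

|Mᵢ| > 3 ⇔ |xᵢ − 27.00| > 3·8.20/0.6745 = 36.47.
So outliers lie outside [-9.47, 63.47].
83.8: M = 4.67 → outlier.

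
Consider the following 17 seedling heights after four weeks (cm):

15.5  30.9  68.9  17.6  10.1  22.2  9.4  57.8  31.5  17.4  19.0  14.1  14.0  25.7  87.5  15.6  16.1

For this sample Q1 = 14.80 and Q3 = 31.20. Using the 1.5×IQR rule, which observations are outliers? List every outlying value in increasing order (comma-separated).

57.8, 68.9, 87.5

IQR = Q3 − Q1 = 31.20 − 14.80 = 16.40.
Lower fence = Q1 − 1.5·IQR = 14.80 − 24.60 = -9.80.
Upper fence = Q3 + 1.5·IQR = 31.20 + 24.60 = 55.80.
57.8 > 55.80 → outlier.
68.9 > 55.80 → outlier.
87.5 > 55.80 → outlier.
All remaining values lie within [-9.80, 55.80].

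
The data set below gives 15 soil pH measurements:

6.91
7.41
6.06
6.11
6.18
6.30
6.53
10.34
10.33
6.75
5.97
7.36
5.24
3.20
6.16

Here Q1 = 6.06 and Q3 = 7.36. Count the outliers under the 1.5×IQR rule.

3

IQR = 1.30; fences at 6.06 − 1.95 = 4.11 and 7.36 + 1.95 = 9.31.
Outside the cutoffs: 3.20, 10.33, 10.34.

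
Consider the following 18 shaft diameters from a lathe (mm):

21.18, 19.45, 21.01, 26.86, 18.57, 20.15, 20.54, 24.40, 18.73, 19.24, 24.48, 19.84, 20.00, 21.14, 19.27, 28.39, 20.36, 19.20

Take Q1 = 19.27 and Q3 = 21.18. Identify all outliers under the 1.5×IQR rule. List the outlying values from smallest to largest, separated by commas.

IQR = Q3 − Q1 = 21.18 − 19.27 = 1.91.
Lower fence = Q1 − 1.5·IQR = 19.27 − 2.865 = 16.405.
Upper fence = Q3 + 1.5·IQR = 21.18 + 2.865 = 24.045.
24.40 > 24.045 → outlier.
24.48 > 24.045 → outlier.
26.86 > 24.045 → outlier.
28.39 > 24.045 → outlier.
All remaining values lie within [16.405, 24.045].

24.40, 24.48, 26.86, 28.39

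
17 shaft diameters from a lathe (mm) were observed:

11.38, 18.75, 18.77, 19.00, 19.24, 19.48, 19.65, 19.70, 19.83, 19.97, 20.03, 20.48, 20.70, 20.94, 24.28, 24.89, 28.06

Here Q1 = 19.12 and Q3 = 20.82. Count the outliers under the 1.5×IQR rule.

IQR = 1.70; fences at 19.12 − 2.55 = 16.57 and 20.82 + 2.55 = 23.37.
Outside the cutoffs: 11.38, 24.28, 24.89, 28.06.

4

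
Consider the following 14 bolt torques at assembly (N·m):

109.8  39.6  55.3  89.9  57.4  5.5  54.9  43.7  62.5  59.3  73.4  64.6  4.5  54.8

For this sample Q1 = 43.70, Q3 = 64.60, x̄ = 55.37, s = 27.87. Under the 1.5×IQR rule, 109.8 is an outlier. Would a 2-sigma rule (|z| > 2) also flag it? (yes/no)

no

z = (109.8 − 55.37) / 27.87 = 1.95.
|z| = 1.95 ≤ 2.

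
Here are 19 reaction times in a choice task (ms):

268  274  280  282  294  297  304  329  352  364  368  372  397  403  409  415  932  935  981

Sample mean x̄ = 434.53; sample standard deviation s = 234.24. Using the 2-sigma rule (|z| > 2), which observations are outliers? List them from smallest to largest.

Cutoffs at x̄ ± 2s: 434.53 ± 2·234.24 = [-33.95, 903.01].
932: z = 2.12, |z| > 2 → outlier.
935: z = 2.14, |z| > 2 → outlier.
981: z = 2.33, |z| > 2 → outlier.
Every other value lies within [-33.95, 903.01].

932, 935, 981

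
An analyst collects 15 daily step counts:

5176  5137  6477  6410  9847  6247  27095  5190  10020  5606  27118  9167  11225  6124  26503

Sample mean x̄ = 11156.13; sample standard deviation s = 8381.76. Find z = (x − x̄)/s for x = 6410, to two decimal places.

-0.57

z = (6410 − 11156.13) / 8381.76 = -0.57.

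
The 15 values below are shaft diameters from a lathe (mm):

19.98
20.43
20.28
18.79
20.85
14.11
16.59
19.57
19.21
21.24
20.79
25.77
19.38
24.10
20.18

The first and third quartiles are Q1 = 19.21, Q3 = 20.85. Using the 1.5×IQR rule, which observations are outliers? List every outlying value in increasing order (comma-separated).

IQR = Q3 − Q1 = 20.85 − 19.21 = 1.64.
Lower fence = Q1 − 1.5·IQR = 19.21 − 2.46 = 16.75.
Upper fence = Q3 + 1.5·IQR = 20.85 + 2.46 = 23.31.
14.11 < 16.75 → outlier.
16.59 < 16.75 → outlier.
24.10 > 23.31 → outlier.
25.77 > 23.31 → outlier.
All remaining values lie within [16.75, 23.31].

14.11, 16.59, 24.10, 25.77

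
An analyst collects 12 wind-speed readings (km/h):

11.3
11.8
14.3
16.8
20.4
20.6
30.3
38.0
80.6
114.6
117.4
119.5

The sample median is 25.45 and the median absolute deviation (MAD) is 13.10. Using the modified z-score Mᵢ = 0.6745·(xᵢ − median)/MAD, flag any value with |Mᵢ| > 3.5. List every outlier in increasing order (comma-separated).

|Mᵢ| > 3.5 ⇔ |xᵢ − 25.45| > 3.5·13.10/0.6745 = 67.98.
So outliers lie outside [-42.53, 93.43].
114.6: M = 4.59 → outlier.
117.4: M = 4.73 → outlier.
119.5: M = 4.84 → outlier.

114.6, 117.4, 119.5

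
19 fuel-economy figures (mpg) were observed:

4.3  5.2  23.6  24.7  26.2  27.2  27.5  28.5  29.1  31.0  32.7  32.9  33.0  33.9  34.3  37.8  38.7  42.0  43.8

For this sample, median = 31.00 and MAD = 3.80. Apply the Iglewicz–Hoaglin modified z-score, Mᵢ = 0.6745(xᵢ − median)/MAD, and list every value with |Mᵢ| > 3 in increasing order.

4.3, 5.2

|Mᵢ| > 3 ⇔ |xᵢ − 31.00| > 3·3.80/0.6745 = 16.90.
So outliers lie outside [14.10, 47.90].
4.3: M = -4.74 → outlier.
5.2: M = -4.58 → outlier.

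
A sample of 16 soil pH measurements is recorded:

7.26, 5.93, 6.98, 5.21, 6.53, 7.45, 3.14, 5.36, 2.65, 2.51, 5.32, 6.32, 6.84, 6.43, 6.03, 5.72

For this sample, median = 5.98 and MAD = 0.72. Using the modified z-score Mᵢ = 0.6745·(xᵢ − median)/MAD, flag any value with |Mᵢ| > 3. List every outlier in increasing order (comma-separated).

2.51, 2.65

|Mᵢ| > 3 ⇔ |xᵢ − 5.98| > 3·0.72/0.6745 = 3.20.
So outliers lie outside [2.78, 9.18].
2.51: M = -3.25 → outlier.
2.65: M = -3.12 → outlier.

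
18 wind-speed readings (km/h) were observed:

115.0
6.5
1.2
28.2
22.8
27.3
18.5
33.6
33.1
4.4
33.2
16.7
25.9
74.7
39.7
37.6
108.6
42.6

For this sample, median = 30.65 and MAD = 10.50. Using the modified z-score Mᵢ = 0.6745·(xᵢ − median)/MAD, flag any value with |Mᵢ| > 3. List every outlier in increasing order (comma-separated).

108.6, 115.0

|Mᵢ| > 3 ⇔ |xᵢ − 30.65| > 3·10.50/0.6745 = 46.70.
So outliers lie outside [-16.05, 77.35].
108.6: M = 5.01 → outlier.
115.0: M = 5.42 → outlier.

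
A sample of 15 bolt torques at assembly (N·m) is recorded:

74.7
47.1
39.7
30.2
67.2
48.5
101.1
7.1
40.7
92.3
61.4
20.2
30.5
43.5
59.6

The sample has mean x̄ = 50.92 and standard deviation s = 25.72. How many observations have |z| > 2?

Cutoffs: x̄ ± 2s = [-0.52, 102.36].
Every value lies within the cutoffs.

0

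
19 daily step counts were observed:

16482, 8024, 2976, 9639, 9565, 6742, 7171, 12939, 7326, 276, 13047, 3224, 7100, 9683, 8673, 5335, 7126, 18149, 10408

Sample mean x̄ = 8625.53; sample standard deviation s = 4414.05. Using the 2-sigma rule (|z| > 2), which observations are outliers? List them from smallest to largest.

Cutoffs at x̄ ± 2s: 8625.53 ± 2·4414.05 = [-202.57, 17453.63].
18149: z = 2.16, |z| > 2 → outlier.
Every other value lies within [-202.57, 17453.63].

18149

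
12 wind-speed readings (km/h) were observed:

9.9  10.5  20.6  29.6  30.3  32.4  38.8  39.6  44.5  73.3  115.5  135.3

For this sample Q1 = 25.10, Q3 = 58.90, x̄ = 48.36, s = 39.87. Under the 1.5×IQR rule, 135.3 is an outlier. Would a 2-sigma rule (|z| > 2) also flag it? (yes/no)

yes

z = (135.3 − 48.36) / 39.87 = 2.18.
|z| = 2.18 > 2.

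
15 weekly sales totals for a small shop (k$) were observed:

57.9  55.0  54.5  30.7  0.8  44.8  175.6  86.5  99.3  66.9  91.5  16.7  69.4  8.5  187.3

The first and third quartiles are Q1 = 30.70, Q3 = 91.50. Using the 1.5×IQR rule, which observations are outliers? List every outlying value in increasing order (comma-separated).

IQR = Q3 − Q1 = 91.50 − 30.70 = 60.80.
Lower fence = Q1 − 1.5·IQR = 30.70 − 91.20 = -60.50.
Upper fence = Q3 + 1.5·IQR = 91.50 + 91.20 = 182.70.
187.3 > 182.70 → outlier.
All remaining values lie within [-60.50, 182.70].

187.3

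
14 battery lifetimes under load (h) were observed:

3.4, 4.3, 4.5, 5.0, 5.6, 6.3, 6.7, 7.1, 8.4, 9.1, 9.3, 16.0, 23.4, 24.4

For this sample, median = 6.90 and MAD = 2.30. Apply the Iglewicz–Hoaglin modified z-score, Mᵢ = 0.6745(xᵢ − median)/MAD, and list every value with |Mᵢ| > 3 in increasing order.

|Mᵢ| > 3 ⇔ |xᵢ − 6.90| > 3·2.30/0.6745 = 10.23.
So outliers lie outside [-3.33, 17.13].
23.4: M = 4.84 → outlier.
24.4: M = 5.13 → outlier.

23.4, 24.4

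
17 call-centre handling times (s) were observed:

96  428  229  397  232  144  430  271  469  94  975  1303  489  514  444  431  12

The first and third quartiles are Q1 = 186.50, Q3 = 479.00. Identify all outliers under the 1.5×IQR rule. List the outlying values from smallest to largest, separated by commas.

975, 1303

IQR = Q3 − Q1 = 479.00 − 186.50 = 292.50.
Lower fence = Q1 − 1.5·IQR = 186.50 − 438.75 = -252.25.
Upper fence = Q3 + 1.5·IQR = 479.00 + 438.75 = 917.75.
975 > 917.75 → outlier.
1303 > 917.75 → outlier.
All remaining values lie within [-252.25, 917.75].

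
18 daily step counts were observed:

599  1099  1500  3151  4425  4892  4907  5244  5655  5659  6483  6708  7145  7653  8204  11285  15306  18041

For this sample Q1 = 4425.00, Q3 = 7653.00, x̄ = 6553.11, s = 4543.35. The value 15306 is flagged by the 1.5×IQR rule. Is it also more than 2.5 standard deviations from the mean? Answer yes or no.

z = (15306 − 6553.11) / 4543.35 = 1.93.
|z| = 1.93 ≤ 2.5.

no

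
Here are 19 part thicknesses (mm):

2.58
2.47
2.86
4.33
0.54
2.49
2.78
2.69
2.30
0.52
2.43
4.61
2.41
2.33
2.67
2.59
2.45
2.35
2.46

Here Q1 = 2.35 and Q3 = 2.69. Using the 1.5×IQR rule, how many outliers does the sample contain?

IQR = 0.34; fences at 2.35 − 0.51 = 1.84 and 2.69 + 0.51 = 3.20.
Outside the cutoffs: 0.52, 0.54, 4.33, 4.61.

4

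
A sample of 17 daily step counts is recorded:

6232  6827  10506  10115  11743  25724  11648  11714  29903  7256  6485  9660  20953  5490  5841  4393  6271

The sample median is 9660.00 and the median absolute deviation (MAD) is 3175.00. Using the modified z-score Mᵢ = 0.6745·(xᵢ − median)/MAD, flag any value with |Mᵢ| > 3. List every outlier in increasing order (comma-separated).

25724, 29903

|Mᵢ| > 3 ⇔ |xᵢ − 9660.00| > 3·3175.00/0.6745 = 14121.57.
So outliers lie outside [-4461.57, 23781.57].
25724: M = 3.41 → outlier.
29903: M = 4.30 → outlier.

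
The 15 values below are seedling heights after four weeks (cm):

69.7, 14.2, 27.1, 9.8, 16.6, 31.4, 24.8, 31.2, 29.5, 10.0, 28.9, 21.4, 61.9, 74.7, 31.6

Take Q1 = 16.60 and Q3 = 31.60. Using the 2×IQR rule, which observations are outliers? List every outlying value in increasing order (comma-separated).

61.9, 69.7, 74.7

IQR = Q3 − Q1 = 31.60 − 16.60 = 15.00.
Lower fence = Q1 − 2·IQR = 16.60 − 30.00 = -13.40.
Upper fence = Q3 + 2·IQR = 31.60 + 30.00 = 61.60.
61.9 > 61.60 → outlier.
69.7 > 61.60 → outlier.
74.7 > 61.60 → outlier.
All remaining values lie within [-13.40, 61.60].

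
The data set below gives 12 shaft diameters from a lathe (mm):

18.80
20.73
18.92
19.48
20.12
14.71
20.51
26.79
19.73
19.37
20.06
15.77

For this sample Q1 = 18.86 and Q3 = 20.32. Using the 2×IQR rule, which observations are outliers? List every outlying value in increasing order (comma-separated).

14.71, 15.77, 26.79

IQR = Q3 − Q1 = 20.32 − 18.86 = 1.46.
Lower fence = Q1 − 2·IQR = 18.86 − 2.92 = 15.94.
Upper fence = Q3 + 2·IQR = 20.32 + 2.92 = 23.24.
14.71 < 15.94 → outlier.
15.77 < 15.94 → outlier.
26.79 > 23.24 → outlier.
All remaining values lie within [15.94, 23.24].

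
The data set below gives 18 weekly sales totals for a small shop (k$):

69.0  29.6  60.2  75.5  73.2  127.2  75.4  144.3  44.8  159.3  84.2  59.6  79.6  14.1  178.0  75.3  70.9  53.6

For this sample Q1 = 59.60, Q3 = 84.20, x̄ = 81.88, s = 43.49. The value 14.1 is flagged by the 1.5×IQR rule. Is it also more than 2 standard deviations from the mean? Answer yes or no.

no

z = (14.1 − 81.88) / 43.49 = -1.56.
|z| = 1.56 ≤ 2.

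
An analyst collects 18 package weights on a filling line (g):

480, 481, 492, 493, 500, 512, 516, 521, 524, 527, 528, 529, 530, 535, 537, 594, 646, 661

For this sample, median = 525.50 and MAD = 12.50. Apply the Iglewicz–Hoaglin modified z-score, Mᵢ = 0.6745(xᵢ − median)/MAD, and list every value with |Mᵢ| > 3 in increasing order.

|Mᵢ| > 3 ⇔ |xᵢ − 525.50| > 3·12.50/0.6745 = 55.60.
So outliers lie outside [469.90, 581.10].
594: M = 3.70 → outlier.
646: M = 6.50 → outlier.
661: M = 7.31 → outlier.

594, 646, 661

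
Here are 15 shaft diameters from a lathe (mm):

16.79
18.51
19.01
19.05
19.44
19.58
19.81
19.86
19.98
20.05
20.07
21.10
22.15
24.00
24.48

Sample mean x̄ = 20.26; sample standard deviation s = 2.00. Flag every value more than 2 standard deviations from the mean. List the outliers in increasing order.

24.48

Cutoffs at x̄ ± 2s: 20.26 ± 2·2.00 = [16.26, 24.26].
24.48: z = 2.11, |z| > 2 → outlier.
Every other value lies within [16.26, 24.26].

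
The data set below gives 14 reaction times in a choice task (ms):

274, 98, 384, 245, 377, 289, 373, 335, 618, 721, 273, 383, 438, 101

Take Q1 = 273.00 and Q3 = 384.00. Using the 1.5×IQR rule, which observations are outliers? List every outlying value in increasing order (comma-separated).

98, 101, 618, 721

IQR = Q3 − Q1 = 384.00 − 273.00 = 111.00.
Lower fence = Q1 − 1.5·IQR = 273.00 − 166.50 = 106.50.
Upper fence = Q3 + 1.5·IQR = 384.00 + 166.50 = 550.50.
98 < 106.50 → outlier.
101 < 106.50 → outlier.
618 > 550.50 → outlier.
721 > 550.50 → outlier.
All remaining values lie within [106.50, 550.50].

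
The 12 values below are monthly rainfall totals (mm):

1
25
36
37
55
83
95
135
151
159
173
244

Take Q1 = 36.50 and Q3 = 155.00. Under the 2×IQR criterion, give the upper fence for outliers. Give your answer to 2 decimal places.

392.00

IQR = Q3 − Q1 = 155.00 − 36.50 = 118.50.
Lower fence = Q1 − 2·IQR = 36.50 − 237.00 = -200.50.
Upper fence = Q3 + 2·IQR = 155.00 + 237.00 = 392.00.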